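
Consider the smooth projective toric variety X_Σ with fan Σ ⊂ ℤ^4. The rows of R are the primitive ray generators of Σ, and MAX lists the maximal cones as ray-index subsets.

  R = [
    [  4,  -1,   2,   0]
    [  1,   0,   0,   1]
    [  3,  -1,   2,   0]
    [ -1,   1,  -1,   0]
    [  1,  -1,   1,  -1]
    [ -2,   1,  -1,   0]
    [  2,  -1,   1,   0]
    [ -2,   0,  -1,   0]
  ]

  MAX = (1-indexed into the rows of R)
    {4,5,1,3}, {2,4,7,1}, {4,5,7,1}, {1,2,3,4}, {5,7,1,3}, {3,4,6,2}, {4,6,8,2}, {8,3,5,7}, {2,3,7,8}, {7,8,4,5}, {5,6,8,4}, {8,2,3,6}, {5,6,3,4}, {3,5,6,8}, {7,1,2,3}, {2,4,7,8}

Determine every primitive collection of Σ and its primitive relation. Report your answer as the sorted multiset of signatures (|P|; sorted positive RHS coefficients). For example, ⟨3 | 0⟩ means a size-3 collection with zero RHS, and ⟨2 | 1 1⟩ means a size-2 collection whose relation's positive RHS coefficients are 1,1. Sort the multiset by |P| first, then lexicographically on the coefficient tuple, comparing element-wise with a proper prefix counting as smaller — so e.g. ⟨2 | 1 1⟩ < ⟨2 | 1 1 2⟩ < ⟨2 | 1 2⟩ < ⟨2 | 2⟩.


Σ has 6 primitive collections:

  P={6,7}:  v_{6} + v_{7} = 0 ; sig = ⟨2 | 0⟩
  P={1,8}:  v_{1} + v_{8} = v_{7} ; sig = ⟨2 | 1⟩
  P={2,5}:  v_{2} + v_{5} = v_{7} ; sig = ⟨2 | 1⟩
  P={1,6}:  v_{1} + v_{6} = v_{3} + v_{4} ; sig = ⟨2 | 1 1⟩
  P={3,4,8}:  v_{3} + v_{4} + v_{8} = 0 ; sig = ⟨3 | 0⟩
  P={3,4,7}:  v_{3} + v_{4} + v_{7} = v_{1} ; sig = ⟨3 | 1⟩

Hence PRS(X_Σ) =
{ ⟨2 | 0⟩,  ⟨2 | 1⟩ ×2,  ⟨2 | 1 1⟩,  ⟨3 | 0⟩,  ⟨3 | 1⟩ }


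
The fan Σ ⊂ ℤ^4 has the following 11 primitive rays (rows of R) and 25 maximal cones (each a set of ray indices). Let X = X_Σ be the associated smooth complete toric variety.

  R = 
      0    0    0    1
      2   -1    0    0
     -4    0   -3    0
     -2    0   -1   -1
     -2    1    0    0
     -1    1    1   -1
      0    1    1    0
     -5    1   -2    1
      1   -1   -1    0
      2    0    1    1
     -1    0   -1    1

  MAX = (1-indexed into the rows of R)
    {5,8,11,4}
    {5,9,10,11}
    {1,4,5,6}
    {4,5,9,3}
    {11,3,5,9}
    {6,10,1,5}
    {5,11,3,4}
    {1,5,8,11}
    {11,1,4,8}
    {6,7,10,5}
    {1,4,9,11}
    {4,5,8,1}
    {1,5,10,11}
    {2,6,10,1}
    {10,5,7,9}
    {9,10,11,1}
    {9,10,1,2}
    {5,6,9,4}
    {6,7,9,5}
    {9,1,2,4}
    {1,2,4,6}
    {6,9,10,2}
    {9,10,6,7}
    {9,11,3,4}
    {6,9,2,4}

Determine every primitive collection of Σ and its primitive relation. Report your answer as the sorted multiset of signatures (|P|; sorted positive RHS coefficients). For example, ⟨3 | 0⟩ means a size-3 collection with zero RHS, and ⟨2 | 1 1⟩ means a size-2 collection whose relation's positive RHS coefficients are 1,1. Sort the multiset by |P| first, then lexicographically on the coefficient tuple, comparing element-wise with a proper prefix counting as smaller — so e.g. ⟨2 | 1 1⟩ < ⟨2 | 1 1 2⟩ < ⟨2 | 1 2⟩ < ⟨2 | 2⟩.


24 minimal non-faces of Δ(Σ) (on 11 rays):

  P = {2,5}:  v_{2} + v_{5} = 0  so sig = ⟨2 | 0⟩
  P = {4,10}:  v_{4} + v_{10} = 0  so sig = ⟨2 | 0⟩
  P = {6,11}:  v_{6} + v_{11} = v_{5}  so sig = ⟨2 | 1⟩
  P = {1,7}:  v_{1} + v_{7} = v_{5} + v_{10}  so sig = ⟨2 | 1 1⟩
  P = {2,11}:  v_{2} + v_{11} = v_{1} + v_{9}  so sig = ⟨2 | 1 1⟩
  P = {2,3}:  v_{2} + v_{3} = v_{4} + v_{9} + v_{11}  so sig = ⟨2 | 1 1 1⟩
  P = {2,7}:  v_{2} + v_{7} = v_{6} + v_{9} + v_{10}  so sig = ⟨2 | 1 1 1⟩
  P = {2,8}:  v_{2} + v_{8} = v_{1} + v_{4} + v_{11}  so sig = ⟨2 | 1 1 1⟩
  P = {3,10}:  v_{3} + v_{10} = v_{5} + v_{9} + v_{11}  so sig = ⟨2 | 1 1 1⟩
  P = {4,7}:  v_{4} + v_{7} = v_{5} + v_{6} + v_{9}  so sig = ⟨2 | 1 1 1⟩
  P = {8,10}:  v_{8} + v_{10} = v_{1} + v_{5} + v_{11}  so sig = ⟨2 | 1 1 1⟩
  P = {3,6}:  v_{3} + v_{6} = v_{4} + 2·v_{5} + v_{9}  so sig = ⟨2 | 1 1 2⟩
  P = {6,8}:  v_{6} + v_{8} = v_{1} + v_{4} + 2·v_{5}  so sig = ⟨2 | 1 1 2⟩
  P = {7,11}:  v_{7} + v_{11} = 2·v_{5} + v_{9} + v_{10}  so sig = ⟨2 | 1 1 2⟩
  P = {1,3}:  v_{1} + v_{3} = v_{4} + 2·v_{11}  so sig = ⟨2 | 1 2⟩
  P = {7,8}:  v_{7} + v_{8} = 2·v_{5} + v_{11}  so sig = ⟨2 | 1 2⟩
  P = {8,9}:  v_{8} + v_{9} = v_{4} + 2·v_{11}  so sig = ⟨2 | 1 2⟩
  P = {3,8}:  v_{3} + v_{8} = 2·v_{4} + v_{5} + 3·v_{11}  so sig = ⟨2 | 1 2 3⟩
  P = {3,7}:  v_{3} + v_{7} = 3·v_{5} + 2·v_{9}  so sig = ⟨2 | 2 3⟩
  P = {1,6,9}:  v_{1} + v_{6} + v_{9} = 0  so sig = ⟨3 | 0⟩
  P = {1,5,9}:  v_{1} + v_{5} + v_{9} = v_{11}  so sig = ⟨3 | 1⟩
  P = {1,4,5,11}:  v_{1} + v_{4} + v_{5} + v_{11} = v_{8}  so sig = ⟨4 | 1⟩
  P = {4,5,9,11}:  v_{4} + v_{5} + v_{9} + v_{11} = v_{3}  so sig = ⟨4 | 1⟩
  P = {5,6,9,10}:  v_{5} + v_{6} + v_{9} + v_{10} = v_{7}  so sig = ⟨4 | 1⟩

so the primitive-relation signature multiset is
    ⟨2 | 0⟩
    ⟨2 | 0⟩
    ⟨2 | 1⟩
    ⟨2 | 1 1⟩
    ⟨2 | 1 1⟩
    ⟨2 | 1 1 1⟩
    ⟨2 | 1 1 1⟩
    ⟨2 | 1 1 1⟩
    ⟨2 | 1 1 1⟩
    ⟨2 | 1 1 1⟩
    ⟨2 | 1 1 1⟩
    ⟨2 | 1 1 2⟩
    ⟨2 | 1 1 2⟩
    ⟨2 | 1 1 2⟩
    ⟨2 | 1 2⟩
    ⟨2 | 1 2⟩
    ⟨2 | 1 2⟩
    ⟨2 | 1 2 3⟩
    ⟨2 | 2 3⟩
    ⟨3 | 0⟩
    ⟨3 | 1⟩
    ⟨4 | 1⟩
    ⟨4 | 1⟩
    ⟨4 | 1⟩


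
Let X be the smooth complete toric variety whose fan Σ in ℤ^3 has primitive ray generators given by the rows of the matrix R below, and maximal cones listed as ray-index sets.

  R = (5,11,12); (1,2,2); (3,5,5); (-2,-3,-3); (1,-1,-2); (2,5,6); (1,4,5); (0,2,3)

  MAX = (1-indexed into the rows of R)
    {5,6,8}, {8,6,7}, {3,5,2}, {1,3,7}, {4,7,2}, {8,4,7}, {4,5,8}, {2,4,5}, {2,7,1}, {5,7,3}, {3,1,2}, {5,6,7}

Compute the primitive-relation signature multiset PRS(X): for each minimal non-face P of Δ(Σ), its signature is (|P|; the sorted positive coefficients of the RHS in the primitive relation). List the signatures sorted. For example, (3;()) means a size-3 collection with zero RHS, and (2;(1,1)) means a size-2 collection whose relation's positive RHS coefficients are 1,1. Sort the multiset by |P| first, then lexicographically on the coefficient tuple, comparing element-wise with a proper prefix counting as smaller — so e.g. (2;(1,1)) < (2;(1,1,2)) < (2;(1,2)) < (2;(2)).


Minimal non-faces — 14 found among 8 rays, 12 max cones:

  {2,8}:  v_{2} + v_{8} = v_{7}  so sig = (2;(1))
  {3,4}:  v_{3} + v_{4} = v_{2}  so sig = (2;(1))
  {4,6}:  v_{4} + v_{6} = v_{8}  so sig = (2;(1))
  {1,6}:  v_{1} + v_{6} = v_{3} + v_{5} + 3·v_{7}  so sig = (2;(1,1,3))
  {1,4}:  v_{1} + v_{4} = 2·v_{2} + v_{7}  so sig = (2;(1,2))
  {1,8}:  v_{1} + v_{8} = v_{3} + 2·v_{7}  so sig = (2;(1,2))
  {2,6}:  v_{2} + v_{6} = v_{5} + 2·v_{7}  so sig = (2;(1,2))
  {3,8}:  v_{3} + v_{8} = v_{5} + 2·v_{7}  so sig = (2;(1,2))
  {1,5}:  v_{1} + v_{5} = 2·v_{3}  so sig = (2;(2))
  {3,6}:  v_{3} + v_{6} = 2·v_{5} + 3·v_{7}  so sig = (2;(2,3))
  {4,5,7}:  v_{4} + v_{5} + v_{7} = 0  so sig = (3;())
  {2,3,7}:  v_{2} + v_{3} + v_{7} = v_{1}  so sig = (3;(1))
  {2,5,7}:  v_{2} + v_{5} + v_{7} = v_{3}  so sig = (3;(1))
  {5,7,8}:  v_{5} + v_{7} + v_{8} = v_{6}  so sig = (3;(1))

Signatures (|P|; sorted positive RHS coefficients), sorted:
    (2;(1))
    (2;(1))
    (2;(1))
    (2;(1,1,3))
    (2;(1,2))
    (2;(1,2))
    (2;(1,2))
    (2;(1,2))
    (2;(2))
    (2;(2,3))
    (3;())
    (3;(1))
    (3;(1))
    (3;(1))


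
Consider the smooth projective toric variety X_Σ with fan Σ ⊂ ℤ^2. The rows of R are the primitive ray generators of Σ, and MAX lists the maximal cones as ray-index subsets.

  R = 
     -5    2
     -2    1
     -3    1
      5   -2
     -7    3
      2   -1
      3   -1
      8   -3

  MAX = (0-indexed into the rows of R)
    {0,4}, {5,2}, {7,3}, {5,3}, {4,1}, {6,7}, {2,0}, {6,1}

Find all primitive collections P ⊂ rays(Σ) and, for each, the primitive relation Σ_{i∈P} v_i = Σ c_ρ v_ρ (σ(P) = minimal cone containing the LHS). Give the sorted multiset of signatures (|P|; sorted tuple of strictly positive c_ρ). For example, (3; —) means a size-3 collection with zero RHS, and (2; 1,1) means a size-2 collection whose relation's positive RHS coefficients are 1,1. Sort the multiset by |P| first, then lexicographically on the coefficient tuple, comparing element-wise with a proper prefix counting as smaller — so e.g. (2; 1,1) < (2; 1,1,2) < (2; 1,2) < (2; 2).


Primitive collections (20):

  • {0,3}:  v_{0} + v_{3} = 0 ; sig = (2; —)
  • {1,5}:  v_{1} + v_{5} = 0 ; sig = (2; —)
  • {2,6}:  v_{2} + v_{6} = 0 ; sig = (2; —)
  • {0,1}:  v_{0} + v_{1} = v_{4} ; sig = (2; 1)
  • {0,5}:  v_{0} + v_{5} = v_{2} ; sig = (2; 1)
  • {0,6}:  v_{0} + v_{6} = v_{1} ; sig = (2; 1)
  • {0,7}:  v_{0} + v_{7} = v_{6} ; sig = (2; 1)
  • {1,2}:  v_{1} + v_{2} = v_{0} ; sig = (2; 1)
  • {1,3}:  v_{1} + v_{3} = v_{6} ; sig = (2; 1)
  • {2,3}:  v_{2} + v_{3} = v_{5} ; sig = (2; 1)
  • {2,7}:  v_{2} + v_{7} = v_{3} ; sig = (2; 1)
  • {3,4}:  v_{3} + v_{4} = v_{1} ; sig = (2; 1)
  • {3,6}:  v_{3} + v_{6} = v_{7} ; sig = (2; 1)
  • {4,5}:  v_{4} + v_{5} = v_{0} ; sig = (2; 1)
  • {5,6}:  v_{5} + v_{6} = v_{3} ; sig = (2; 1)
  • {4,7}:  v_{4} + v_{7} = v_{1} + v_{6} ; sig = (2; 1,1)
  • {1,7}:  v_{1} + v_{7} = 2·v_{6} ; sig = (2; 2)
  • {2,4}:  v_{2} + v_{4} = 2·v_{0} ; sig = (2; 2)
  • {4,6}:  v_{4} + v_{6} = 2·v_{1} ; sig = (2; 2)
  • {5,7}:  v_{5} + v_{7} = 2·v_{3} ; sig = (2; 2)

so the primitive-relation signature multiset is
    |P|=2: 20 collections, coeffs (), (), (), (1), (1), (1), (1), (1), (1), (1), (1), (1), (1), (1), (1), (1,1), (2), (2), (2), (2)


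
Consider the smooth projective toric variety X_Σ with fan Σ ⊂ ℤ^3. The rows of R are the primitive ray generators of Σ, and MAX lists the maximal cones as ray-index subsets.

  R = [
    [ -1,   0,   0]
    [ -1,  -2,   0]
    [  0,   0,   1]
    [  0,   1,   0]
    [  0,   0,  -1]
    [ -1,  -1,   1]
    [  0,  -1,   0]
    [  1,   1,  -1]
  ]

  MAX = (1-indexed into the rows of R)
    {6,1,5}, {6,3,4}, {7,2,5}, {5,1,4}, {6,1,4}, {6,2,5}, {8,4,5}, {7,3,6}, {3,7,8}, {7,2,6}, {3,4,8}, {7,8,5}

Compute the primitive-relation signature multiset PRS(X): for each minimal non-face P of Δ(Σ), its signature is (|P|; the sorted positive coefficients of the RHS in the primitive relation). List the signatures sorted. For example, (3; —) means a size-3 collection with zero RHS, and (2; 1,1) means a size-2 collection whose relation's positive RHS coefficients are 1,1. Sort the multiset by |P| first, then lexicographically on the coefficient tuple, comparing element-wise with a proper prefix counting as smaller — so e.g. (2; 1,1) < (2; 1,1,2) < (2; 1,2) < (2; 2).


Σ has 12 primitive collections:

  {3,5}:  v_{3} + v_{5} = 0  ⇒ sig = (2; —)
  {4,7}:  v_{4} + v_{7} = 0  ⇒ sig = (2; —)
  {6,8}:  v_{6} + v_{8} = 0  ⇒ sig = (2; —)
  {1,3}:  v_{1} + v_{3} = v_{4} + v_{6}  ⇒ sig = (2; 1,1)
  {1,7}:  v_{1} + v_{7} = v_{5} + v_{6}  ⇒ sig = (2; 1,1)
  {1,8}:  v_{1} + v_{8} = v_{4} + v_{5}  ⇒ sig = (2; 1,1)
  {2,3}:  v_{2} + v_{3} = v_{6} + v_{7}  ⇒ sig = (2; 1,1)
  {2,4}:  v_{2} + v_{4} = v_{5} + v_{6}  ⇒ sig = (2; 1,1)
  {2,8}:  v_{2} + v_{8} = v_{5} + v_{7}  ⇒ sig = (2; 1,1)
  {1,2}:  v_{1} + v_{2} = 2·v_{5} + 2·v_{6}  ⇒ sig = (2; 2,2)
  {4,5,6}:  v_{4} + v_{5} + v_{6} = v_{1}  ⇒ sig = (3; 1)
  {5,6,7}:  v_{5} + v_{6} + v_{7} = v_{2}  ⇒ sig = (3; 1)

Signatures (|P|; sorted positive RHS coefficients), sorted:
[(2; —), (2; —), (2; —), (2; 1,1), (2; 1,1), (2; 1,1), (2; 1,1), (2; 1,1), (2; 1,1), (2; 2,2), (3; 1), (3; 1)]


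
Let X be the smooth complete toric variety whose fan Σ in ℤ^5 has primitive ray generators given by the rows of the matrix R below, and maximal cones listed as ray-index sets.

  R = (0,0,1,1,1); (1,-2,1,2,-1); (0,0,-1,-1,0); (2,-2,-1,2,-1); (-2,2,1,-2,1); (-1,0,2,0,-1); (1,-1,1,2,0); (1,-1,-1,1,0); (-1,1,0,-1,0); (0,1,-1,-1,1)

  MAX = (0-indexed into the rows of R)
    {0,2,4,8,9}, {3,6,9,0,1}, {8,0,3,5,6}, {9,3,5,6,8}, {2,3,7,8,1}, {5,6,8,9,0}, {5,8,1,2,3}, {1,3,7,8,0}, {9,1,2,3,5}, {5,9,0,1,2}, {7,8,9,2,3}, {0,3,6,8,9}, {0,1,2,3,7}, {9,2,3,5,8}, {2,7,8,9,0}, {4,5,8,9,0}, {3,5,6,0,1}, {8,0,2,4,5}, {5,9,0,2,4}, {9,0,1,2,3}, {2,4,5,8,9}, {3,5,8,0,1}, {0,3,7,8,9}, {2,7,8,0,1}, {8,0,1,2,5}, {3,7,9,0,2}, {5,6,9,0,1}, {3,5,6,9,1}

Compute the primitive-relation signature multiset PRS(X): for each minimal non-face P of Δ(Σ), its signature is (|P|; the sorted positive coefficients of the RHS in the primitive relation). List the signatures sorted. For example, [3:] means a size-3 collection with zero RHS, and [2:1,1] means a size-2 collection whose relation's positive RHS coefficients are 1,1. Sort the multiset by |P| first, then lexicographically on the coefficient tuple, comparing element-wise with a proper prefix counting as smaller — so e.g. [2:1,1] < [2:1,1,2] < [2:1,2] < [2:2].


Δ(Σ) — 10 vertices, 14 min non-faces:

  P = {3,4}:  v_{3} + v_{4} = 0  ⇒ sig = [2:]
  P = {2,6}:  v_{2} + v_{6} = v_{1} + v_{9}  ⇒ sig = [2:1,1]
  P = {5,7}:  v_{5} + v_{7} = v_{1} + v_{8}  ⇒ sig = [2:1,1]
  P = {6,7}:  v_{6} + v_{7} = v_{0} + v_{3}  ⇒ sig = [2:1,1]
  P = {1,4}:  v_{1} + v_{4} = v_{0} + v_{2} + v_{5}  ⇒ sig = [2:1,1,1]
  P = {4,6}:  v_{4} + v_{6} = v_{0} + v_{5} + v_{9}  ⇒ sig = [2:1,1,1]
  P = {4,7}:  v_{4} + v_{7} = v_{0} + v_{2} + v_{8}  ⇒ sig = [2:1,1,1]
  P = {1,8,9}:  v_{1} + v_{8} + v_{9} = 0  ⇒ sig = [3:]
  P = {1,6,8}:  v_{1} + v_{6} + v_{8} = v_{0} + v_{3} + v_{5}  ⇒ sig = [3:1,1,1]
  P = {1,7,9}:  v_{1} + v_{7} + v_{9} = v_{0} + v_{2} + v_{3}  ⇒ sig = [3:1,1,1]
  P = {0,2,3,5}:  v_{0} + v_{2} + v_{3} + v_{5} = v_{1}  ⇒ sig = [4:1]
  P = {0,2,3,8}:  v_{0} + v_{2} + v_{3} + v_{8} = v_{7}  ⇒ sig = [4:1]
  P = {0,3,5,9}:  v_{0} + v_{3} + v_{5} + v_{9} = v_{6}  ⇒ sig = [4:1]
  P = {0,2,5,8,9}:  v_{0} + v_{2} + v_{5} + v_{8} + v_{9} = v_{4}  ⇒ sig = [5:1]

Hence PRS(X_Σ) =
    |P|=2: 7 collections, coeffs (), (1,1), (1,1), (1,1), (1,1,1), (1,1,1), (1,1,1)
    |P|=3: 3 collections, coeffs (), (1,1,1), (1,1,1)
    |P|=4: 3 collections, coeffs (1), (1), (1)
    |P|=5: 1 collection, coeffs (1)


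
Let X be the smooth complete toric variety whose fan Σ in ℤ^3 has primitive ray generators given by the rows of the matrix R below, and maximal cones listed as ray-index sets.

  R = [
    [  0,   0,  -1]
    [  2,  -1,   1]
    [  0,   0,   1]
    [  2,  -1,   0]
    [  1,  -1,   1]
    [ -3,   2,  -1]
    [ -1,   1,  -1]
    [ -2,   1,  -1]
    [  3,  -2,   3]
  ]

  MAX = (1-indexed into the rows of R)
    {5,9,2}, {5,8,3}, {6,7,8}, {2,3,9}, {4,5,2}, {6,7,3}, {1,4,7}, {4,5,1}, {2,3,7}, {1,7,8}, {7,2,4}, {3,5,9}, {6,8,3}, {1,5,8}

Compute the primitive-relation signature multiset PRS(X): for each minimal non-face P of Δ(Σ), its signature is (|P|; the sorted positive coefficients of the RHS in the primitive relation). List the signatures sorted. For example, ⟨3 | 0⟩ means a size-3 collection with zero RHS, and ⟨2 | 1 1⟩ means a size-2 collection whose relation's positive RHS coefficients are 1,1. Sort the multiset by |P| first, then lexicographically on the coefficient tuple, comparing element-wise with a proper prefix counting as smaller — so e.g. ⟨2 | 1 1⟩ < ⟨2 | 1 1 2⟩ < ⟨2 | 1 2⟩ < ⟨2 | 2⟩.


17 collections generate NE(X_Σ); each relation:

  P={1,3}:  v_{1} + v_{3} = 0  →  sig = ⟨2 | 0⟩
  P={2,8}:  v_{2} + v_{8} = 0  →  sig = ⟨2 | 0⟩
  P={5,7}:  v_{5} + v_{7} = 0  →  sig = ⟨2 | 0⟩
  P={1,2}:  v_{1} + v_{2} = v_{4}  →  sig = ⟨2 | 1⟩
  P={3,4}:  v_{3} + v_{4} = v_{2}  →  sig = ⟨2 | 1⟩
  P={4,6}:  v_{4} + v_{6} = v_{7}  →  sig = ⟨2 | 1⟩
  P={4,8}:  v_{4} + v_{8} = v_{1}  →  sig = ⟨2 | 1⟩
  P={1,6}:  v_{1} + v_{6} = v_{7} + v_{8}  →  sig = ⟨2 | 1 1⟩
  P={1,9}:  v_{1} + v_{9} = v_{2} + v_{5}  →  sig = ⟨2 | 1 1⟩
  P={2,6}:  v_{2} + v_{6} = v_{3} + v_{7}  →  sig = ⟨2 | 1 1⟩
  P={5,6}:  v_{5} + v_{6} = v_{3} + v_{8}  →  sig = ⟨2 | 1 1⟩
  P={7,9}:  v_{7} + v_{9} = v_{2} + v_{3}  →  sig = ⟨2 | 1 1⟩
  P={8,9}:  v_{8} + v_{9} = v_{3} + v_{5}  →  sig = ⟨2 | 1 1⟩
  P={4,9}:  v_{4} + v_{9} = 2·v_{2} + v_{5}  →  sig = ⟨2 | 1 2⟩
  P={6,9}:  v_{6} + v_{9} = 2·v_{3}  →  sig = ⟨2 | 2⟩
  P={2,3,5}:  v_{2} + v_{3} + v_{5} = v_{9}  →  sig = ⟨3 | 1⟩
  P={3,7,8}:  v_{3} + v_{7} + v_{8} = v_{6}  →  sig = ⟨3 | 1⟩

Hence PRS(X_Σ) =
    ⟨2 | 0⟩
    ⟨2 | 0⟩
    ⟨2 | 0⟩
    ⟨2 | 1⟩
    ⟨2 | 1⟩
    ⟨2 | 1⟩
    ⟨2 | 1⟩
    ⟨2 | 1 1⟩
    ⟨2 | 1 1⟩
    ⟨2 | 1 1⟩
    ⟨2 | 1 1⟩
    ⟨2 | 1 1⟩
    ⟨2 | 1 1⟩
    ⟨2 | 1 2⟩
    ⟨2 | 2⟩
    ⟨3 | 1⟩
    ⟨3 | 1⟩


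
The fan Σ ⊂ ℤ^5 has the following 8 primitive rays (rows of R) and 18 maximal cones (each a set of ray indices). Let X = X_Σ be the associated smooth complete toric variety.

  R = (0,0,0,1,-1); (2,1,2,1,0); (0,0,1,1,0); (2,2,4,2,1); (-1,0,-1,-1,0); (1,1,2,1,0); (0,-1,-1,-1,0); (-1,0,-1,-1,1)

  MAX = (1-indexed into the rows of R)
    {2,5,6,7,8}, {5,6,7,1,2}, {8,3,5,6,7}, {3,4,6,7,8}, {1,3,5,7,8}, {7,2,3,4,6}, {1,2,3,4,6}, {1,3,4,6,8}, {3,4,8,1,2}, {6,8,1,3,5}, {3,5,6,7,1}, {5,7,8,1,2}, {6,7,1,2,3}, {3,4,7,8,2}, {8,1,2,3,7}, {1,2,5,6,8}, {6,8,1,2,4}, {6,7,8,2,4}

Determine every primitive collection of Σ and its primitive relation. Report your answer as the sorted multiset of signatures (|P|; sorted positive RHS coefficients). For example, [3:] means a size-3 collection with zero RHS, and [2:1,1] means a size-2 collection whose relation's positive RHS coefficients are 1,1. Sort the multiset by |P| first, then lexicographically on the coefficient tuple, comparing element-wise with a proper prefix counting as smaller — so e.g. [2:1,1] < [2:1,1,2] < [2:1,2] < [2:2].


|primitive collections| = 5. Relations:

  {4,5}:  v_{4} + v_{5} = 2·v_{6} + v_{8} — sig = [2:1,2]
  {2,3,5}:  v_{2} + v_{3} + v_{5} = v_{6} — sig = [3:1]
  {1,4,7}:  v_{1} + v_{4} + v_{7} = v_{2} + v_{3} — sig = [3:1,1]
  {1,6,7,8}:  v_{1} + v_{6} + v_{7} + v_{8} = 0 — sig = [4:]
  {2,3,6,8}:  v_{2} + v_{3} + v_{6} + v_{8} = v_{4} — sig = [4:1]

Sorted signature multiset PRS(X):
{ [2:1,2],  [3:1],  [3:1,1],  [4:],  [4:1] }


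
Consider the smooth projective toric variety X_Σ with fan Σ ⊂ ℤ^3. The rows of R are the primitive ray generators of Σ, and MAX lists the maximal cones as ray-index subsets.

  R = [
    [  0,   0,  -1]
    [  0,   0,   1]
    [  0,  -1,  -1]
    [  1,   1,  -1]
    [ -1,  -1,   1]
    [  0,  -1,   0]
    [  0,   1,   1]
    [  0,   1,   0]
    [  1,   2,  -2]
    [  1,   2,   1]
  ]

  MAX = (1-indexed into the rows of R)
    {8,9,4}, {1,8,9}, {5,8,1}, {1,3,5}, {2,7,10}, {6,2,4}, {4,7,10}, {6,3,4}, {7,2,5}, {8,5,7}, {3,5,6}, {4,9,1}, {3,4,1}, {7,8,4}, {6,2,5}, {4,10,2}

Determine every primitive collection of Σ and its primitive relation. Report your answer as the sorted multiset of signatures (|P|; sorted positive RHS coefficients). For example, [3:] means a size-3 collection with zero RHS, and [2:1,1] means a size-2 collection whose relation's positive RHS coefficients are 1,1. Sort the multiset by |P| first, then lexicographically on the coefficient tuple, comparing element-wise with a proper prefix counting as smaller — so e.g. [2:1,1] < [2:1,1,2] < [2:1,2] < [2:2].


The 23 primitive collections of Σ (r=10, n=3):

  P={1,2}:  v_{1} + v_{2} = 0 ; sig = [2:]
  P={3,7}:  v_{3} + v_{7} = 0 ; sig = [2:]
  P={4,5}:  v_{4} + v_{5} = 0 ; sig = [2:]
  P={6,8}:  v_{6} + v_{8} = 0 ; sig = [2:]
  P={1,6}:  v_{1} + v_{6} = v_{3} ; sig = [2:1]
  P={1,7}:  v_{1} + v_{7} = v_{8} ; sig = [2:1]
  P={2,3}:  v_{2} + v_{3} = v_{6} ; sig = [2:1]
  P={2,8}:  v_{2} + v_{8} = v_{7} ; sig = [2:1]
  P={3,8}:  v_{3} + v_{8} = v_{1} ; sig = [2:1]
  P={6,7}:  v_{6} + v_{7} = v_{2} ; sig = [2:1]
  P={1,10}:  v_{1} + v_{10} = v_{4} + v_{7} ; sig = [2:1,1]
  P={2,9}:  v_{2} + v_{9} = v_{4} + v_{8} ; sig = [2:1,1]
  P={3,10}:  v_{3} + v_{10} = v_{2} + v_{4} ; sig = [2:1,1]
  P={5,9}:  v_{5} + v_{9} = v_{1} + v_{8} ; sig = [2:1,1]
  P={5,10}:  v_{5} + v_{10} = v_{2} + v_{7} ; sig = [2:1,1]
  P={6,9}:  v_{6} + v_{9} = v_{1} + v_{4} ; sig = [2:1,1]
  P={9,10}:  v_{9} + v_{10} = 2·v_{4} + v_{7} + v_{8} ; sig = [2:1,1,2]
  P={3,9}:  v_{3} + v_{9} = 2·v_{1} + v_{4} ; sig = [2:1,2]
  P={6,10}:  v_{6} + v_{10} = 2·v_{2} + v_{4} ; sig = [2:1,2]
  P={7,9}:  v_{7} + v_{9} = v_{4} + 2·v_{8} ; sig = [2:1,2]
  P={8,10}:  v_{8} + v_{10} = v_{4} + 2·v_{7} ; sig = [2:1,2]
  P={1,4,8}:  v_{1} + v_{4} + v_{8} = v_{9} ; sig = [3:1]
  P={2,4,7}:  v_{2} + v_{4} + v_{7} = v_{10} ; sig = [3:1]

Sorted signature multiset PRS(X):
{ [2:] ×4,  [2:1] ×6,  [2:1,1] ×6,  [2:1,1,2],  [2:1,2] ×4,  [3:1] ×2 }


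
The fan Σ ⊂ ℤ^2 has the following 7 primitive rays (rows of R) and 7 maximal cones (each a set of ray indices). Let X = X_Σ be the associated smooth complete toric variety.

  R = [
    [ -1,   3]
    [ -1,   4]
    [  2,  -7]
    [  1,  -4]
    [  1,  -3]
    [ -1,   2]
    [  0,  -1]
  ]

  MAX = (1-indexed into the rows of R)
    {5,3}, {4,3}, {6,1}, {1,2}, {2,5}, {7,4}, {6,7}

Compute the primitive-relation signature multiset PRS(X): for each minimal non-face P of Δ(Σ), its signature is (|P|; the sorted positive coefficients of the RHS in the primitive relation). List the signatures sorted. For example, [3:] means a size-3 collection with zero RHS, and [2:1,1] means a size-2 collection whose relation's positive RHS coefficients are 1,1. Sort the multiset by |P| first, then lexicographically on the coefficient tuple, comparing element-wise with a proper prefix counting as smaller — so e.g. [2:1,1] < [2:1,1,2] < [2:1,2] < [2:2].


Δ(Σ) — 7 vertices, 14 min non-faces:

  {1,5}:  v_{1} + v_{5} = 0 — sig = [2:]
  {2,4}:  v_{2} + v_{4} = 0 — sig = [2:]
  {1,3}:  v_{1} + v_{3} = v_{4} — sig = [2:1]
  {1,4}:  v_{1} + v_{4} = v_{7} — sig = [2:1]
  {1,7}:  v_{1} + v_{7} = v_{6} — sig = [2:1]
  {2,3}:  v_{2} + v_{3} = v_{5} — sig = [2:1]
  {2,7}:  v_{2} + v_{7} = v_{1} — sig = [2:1]
  {4,5}:  v_{4} + v_{5} = v_{3} — sig = [2:1]
  {5,6}:  v_{5} + v_{6} = v_{7} — sig = [2:1]
  {5,7}:  v_{5} + v_{7} = v_{4} — sig = [2:1]
  {3,6}:  v_{3} + v_{6} = v_{4} + v_{7} — sig = [2:1,1]
  {2,6}:  v_{2} + v_{6} = 2·v_{1} — sig = [2:2]
  {3,7}:  v_{3} + v_{7} = 2·v_{4} — sig = [2:2]
  {4,6}:  v_{4} + v_{6} = 2·v_{7} — sig = [2:2]

Signatures (|P|; sorted positive RHS coefficients), sorted:
[[2:], [2:], [2:1], [2:1], [2:1], [2:1], [2:1], [2:1], [2:1], [2:1], [2:1,1], [2:2], [2:2], [2:2]]


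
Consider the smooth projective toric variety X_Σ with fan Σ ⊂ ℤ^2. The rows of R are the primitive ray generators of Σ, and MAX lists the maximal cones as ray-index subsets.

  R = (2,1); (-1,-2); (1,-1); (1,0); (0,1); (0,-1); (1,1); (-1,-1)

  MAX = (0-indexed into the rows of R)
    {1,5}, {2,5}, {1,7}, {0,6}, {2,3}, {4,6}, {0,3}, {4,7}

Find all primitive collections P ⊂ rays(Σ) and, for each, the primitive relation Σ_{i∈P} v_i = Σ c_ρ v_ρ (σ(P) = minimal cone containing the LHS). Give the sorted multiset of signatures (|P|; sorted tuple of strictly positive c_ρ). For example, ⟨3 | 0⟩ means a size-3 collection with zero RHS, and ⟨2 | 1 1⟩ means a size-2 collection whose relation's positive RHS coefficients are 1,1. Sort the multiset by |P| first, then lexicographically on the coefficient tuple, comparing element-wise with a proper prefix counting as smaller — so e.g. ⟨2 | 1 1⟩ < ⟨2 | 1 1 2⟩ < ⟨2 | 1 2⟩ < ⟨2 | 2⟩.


Σ has 20 primitive collections:

  P={4,5}:  v_{4} + v_{5} = 0  ⟹  sig = ⟨2 | 0⟩
  P={6,7}:  v_{6} + v_{7} = 0  ⟹  sig = ⟨2 | 0⟩
  P={0,1}:  v_{0} + v_{1} = v_{2}  ⟹  sig = ⟨2 | 1⟩
  P={0,7}:  v_{0} + v_{7} = v_{3}  ⟹  sig = ⟨2 | 1⟩
  P={1,4}:  v_{1} + v_{4} = v_{7}  ⟹  sig = ⟨2 | 1⟩
  P={1,6}:  v_{1} + v_{6} = v_{5}  ⟹  sig = ⟨2 | 1⟩
  P={2,4}:  v_{2} + v_{4} = v_{3}  ⟹  sig = ⟨2 | 1⟩
  P={3,4}:  v_{3} + v_{4} = v_{6}  ⟹  sig = ⟨2 | 1⟩
  P={3,5}:  v_{3} + v_{5} = v_{2}  ⟹  sig = ⟨2 | 1⟩
  P={3,6}:  v_{3} + v_{6} = v_{0}  ⟹  sig = ⟨2 | 1⟩
  P={3,7}:  v_{3} + v_{7} = v_{5}  ⟹  sig = ⟨2 | 1⟩
  P={5,6}:  v_{5} + v_{6} = v_{3}  ⟹  sig = ⟨2 | 1⟩
  P={5,7}:  v_{5} + v_{7} = v_{1}  ⟹  sig = ⟨2 | 1⟩
  P={0,4}:  v_{0} + v_{4} = 2·v_{6}  ⟹  sig = ⟨2 | 2⟩
  P={0,5}:  v_{0} + v_{5} = 2·v_{3}  ⟹  sig = ⟨2 | 2⟩
  P={1,3}:  v_{1} + v_{3} = 2·v_{5}  ⟹  sig = ⟨2 | 2⟩
  P={2,6}:  v_{2} + v_{6} = 2·v_{3}  ⟹  sig = ⟨2 | 2⟩
  P={2,7}:  v_{2} + v_{7} = 2·v_{5}  ⟹  sig = ⟨2 | 2⟩
  P={0,2}:  v_{0} + v_{2} = 3·v_{3}  ⟹  sig = ⟨2 | 3⟩
  P={1,2}:  v_{1} + v_{2} = 3·v_{5}  ⟹  sig = ⟨2 | 3⟩

so the primitive-relation signature multiset is
    |P|=2: 20 collections, coeffs (), (), (1), (1), (1), (1), (1), (1), (1), (1), (1), (1), (1), (2), (2), (2), (2), (2), (3), (3)


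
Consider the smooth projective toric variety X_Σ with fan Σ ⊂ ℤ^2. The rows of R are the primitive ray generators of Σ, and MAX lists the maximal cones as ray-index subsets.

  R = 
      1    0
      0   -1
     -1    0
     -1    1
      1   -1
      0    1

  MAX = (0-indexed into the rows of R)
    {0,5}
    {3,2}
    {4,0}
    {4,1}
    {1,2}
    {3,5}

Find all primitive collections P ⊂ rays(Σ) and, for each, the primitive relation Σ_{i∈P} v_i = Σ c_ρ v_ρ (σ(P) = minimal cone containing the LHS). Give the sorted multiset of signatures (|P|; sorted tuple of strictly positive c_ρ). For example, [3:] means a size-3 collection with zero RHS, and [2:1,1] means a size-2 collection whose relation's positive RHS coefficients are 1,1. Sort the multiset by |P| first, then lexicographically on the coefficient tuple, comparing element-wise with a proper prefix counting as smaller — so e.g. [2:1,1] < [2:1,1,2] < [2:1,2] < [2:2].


|primitive collections| = 9. Relations:

  {0,2}:  v_{0} + v_{2} = 0 ; sig = [2:]
  {1,5}:  v_{1} + v_{5} = 0 ; sig = [2:]
  {3,4}:  v_{3} + v_{4} = 0 ; sig = [2:]
  {0,1}:  v_{0} + v_{1} = v_{4} ; sig = [2:1]
  {0,3}:  v_{0} + v_{3} = v_{5} ; sig = [2:1]
  {1,3}:  v_{1} + v_{3} = v_{2} ; sig = [2:1]
  {2,4}:  v_{2} + v_{4} = v_{1} ; sig = [2:1]
  {2,5}:  v_{2} + v_{5} = v_{3} ; sig = [2:1]
  {4,5}:  v_{4} + v_{5} = v_{0} ; sig = [2:1]

so the primitive-relation signature multiset is
    [2:]
    [2:]
    [2:]
    [2:1]
    [2:1]
    [2:1]
    [2:1]
    [2:1]
    [2:1]


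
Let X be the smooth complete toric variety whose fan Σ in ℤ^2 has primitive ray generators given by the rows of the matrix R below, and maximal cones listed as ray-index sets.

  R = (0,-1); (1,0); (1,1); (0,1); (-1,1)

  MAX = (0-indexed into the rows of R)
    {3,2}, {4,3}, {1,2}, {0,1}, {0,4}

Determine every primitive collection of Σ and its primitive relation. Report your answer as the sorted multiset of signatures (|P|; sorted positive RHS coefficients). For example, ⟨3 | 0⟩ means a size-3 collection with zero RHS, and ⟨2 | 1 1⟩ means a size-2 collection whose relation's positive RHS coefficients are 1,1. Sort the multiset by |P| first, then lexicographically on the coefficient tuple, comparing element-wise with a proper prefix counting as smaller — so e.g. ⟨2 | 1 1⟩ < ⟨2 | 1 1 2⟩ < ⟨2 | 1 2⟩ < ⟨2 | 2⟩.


|primitive collections| = 5. Relations:

  P={0,3}:  v_{0} + v_{3} = 0  ⇒ sig = ⟨2 | 0⟩
  P={0,2}:  v_{0} + v_{2} = v_{1}  ⇒ sig = ⟨2 | 1⟩
  P={1,3}:  v_{1} + v_{3} = v_{2}  ⇒ sig = ⟨2 | 1⟩
  P={1,4}:  v_{1} + v_{4} = v_{3}  ⇒ sig = ⟨2 | 1⟩
  P={2,4}:  v_{2} + v_{4} = 2·v_{3}  ⇒ sig = ⟨2 | 2⟩

Sorted signature multiset PRS(X):
    ⟨2 | 0⟩
    ⟨2 | 1⟩
    ⟨2 | 1⟩
    ⟨2 | 1⟩
    ⟨2 | 2⟩


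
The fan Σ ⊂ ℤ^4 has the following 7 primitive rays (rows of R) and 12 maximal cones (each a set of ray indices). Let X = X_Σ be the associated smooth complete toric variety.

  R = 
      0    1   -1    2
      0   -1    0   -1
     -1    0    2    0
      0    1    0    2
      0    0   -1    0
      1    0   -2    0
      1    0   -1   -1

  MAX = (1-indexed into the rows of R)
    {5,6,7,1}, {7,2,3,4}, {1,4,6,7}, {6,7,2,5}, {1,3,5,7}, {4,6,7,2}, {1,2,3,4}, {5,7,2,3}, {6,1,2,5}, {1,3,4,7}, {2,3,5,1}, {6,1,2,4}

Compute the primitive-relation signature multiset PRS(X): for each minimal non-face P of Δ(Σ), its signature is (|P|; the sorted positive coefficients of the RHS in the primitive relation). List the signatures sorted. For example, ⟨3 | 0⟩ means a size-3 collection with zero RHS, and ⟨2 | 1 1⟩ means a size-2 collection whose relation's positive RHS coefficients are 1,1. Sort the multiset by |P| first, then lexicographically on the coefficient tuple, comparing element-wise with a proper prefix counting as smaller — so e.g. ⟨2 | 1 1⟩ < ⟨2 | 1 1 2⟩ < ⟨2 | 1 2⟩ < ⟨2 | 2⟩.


|primitive collections| = 3. Relations:

  P={3,6}:  v_{3} + v_{6} = 0 — sig = ⟨2 | 0⟩
  P={4,5}:  v_{4} + v_{5} = v_{1} — sig = ⟨2 | 1⟩
  P={1,2,7}:  v_{1} + v_{2} + v_{7} = v_{6} — sig = ⟨3 | 1⟩

Signatures (|P|; sorted positive RHS coefficients), sorted:
[⟨2 | 0⟩, ⟨2 | 1⟩, ⟨3 | 1⟩]


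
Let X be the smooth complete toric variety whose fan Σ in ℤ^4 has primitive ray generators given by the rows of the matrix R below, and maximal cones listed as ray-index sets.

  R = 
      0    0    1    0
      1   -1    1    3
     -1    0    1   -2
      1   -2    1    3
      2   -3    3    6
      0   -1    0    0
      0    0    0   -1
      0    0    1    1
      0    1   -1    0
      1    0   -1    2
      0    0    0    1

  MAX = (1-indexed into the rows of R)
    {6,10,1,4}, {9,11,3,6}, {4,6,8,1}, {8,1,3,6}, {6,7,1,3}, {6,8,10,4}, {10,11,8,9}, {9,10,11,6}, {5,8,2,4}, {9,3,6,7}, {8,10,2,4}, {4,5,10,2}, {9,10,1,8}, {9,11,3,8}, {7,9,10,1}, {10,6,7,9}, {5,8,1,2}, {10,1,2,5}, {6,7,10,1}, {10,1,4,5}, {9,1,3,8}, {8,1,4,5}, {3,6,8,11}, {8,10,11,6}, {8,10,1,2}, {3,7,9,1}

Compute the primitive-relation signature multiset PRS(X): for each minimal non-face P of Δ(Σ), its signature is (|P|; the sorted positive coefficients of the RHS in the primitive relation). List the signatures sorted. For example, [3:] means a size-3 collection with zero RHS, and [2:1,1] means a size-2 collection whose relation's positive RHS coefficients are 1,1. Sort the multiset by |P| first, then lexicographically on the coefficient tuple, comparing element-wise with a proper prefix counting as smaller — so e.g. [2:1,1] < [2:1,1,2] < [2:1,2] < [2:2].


24 minimal non-faces of Δ(Σ) (on 11 rays):

  {3,10}:  v_{3} + v_{10} = 0 — sig = [2:]
  {7,11}:  v_{7} + v_{11} = 0 — sig = [2:]
  {1,11}:  v_{1} + v_{11} = v_{8} — sig = [2:1]
  {2,6}:  v_{2} + v_{6} = v_{4} — sig = [2:1]
  {7,8}:  v_{7} + v_{8} = v_{1} — sig = [2:1]
  {2,9}:  v_{2} + v_{9} = v_{8} + v_{10} — sig = [2:1,1]
  {2,3}:  v_{2} + v_{3} = v_{1} + v_{6} + v_{8} — sig = [2:1,1,1]
  {4,9}:  v_{4} + v_{9} = v_{6} + v_{8} + v_{10} — sig = [2:1,1,1]
  {5,11}:  v_{5} + v_{11} = v_{2} + v_{4} + v_{8} — sig = [2:1,1,1]
  {3,5}:  v_{3} + v_{5} = 2·v_{1} + v_{4} + v_{6} + v_{8} — sig = [2:1,1,1,2]
  {5,7}:  v_{5} + v_{7} = 3·v_{1} + v_{4} + v_{6} + v_{10} — sig = [2:1,1,1,3]
  {2,7}:  v_{2} + v_{7} = 2·v_{1} + v_{6} + v_{10} — sig = [2:1,1,2]
  {2,11}:  v_{2} + v_{11} = v_{6} + 2·v_{8} + v_{10} — sig = [2:1,1,2]
  {3,4}:  v_{3} + v_{4} = v_{1} + 2·v_{6} + v_{8} — sig = [2:1,1,2]
  {5,6}:  v_{5} + v_{6} = v_{1} + 2·v_{4} — sig = [2:1,2]
  {4,7}:  v_{4} + v_{7} = 2·v_{1} + 2·v_{6} + v_{10} — sig = [2:1,2,2]
  {4,11}:  v_{4} + v_{11} = 2·v_{6} + 2·v_{8} + v_{10} — sig = [2:1,2,2]
  {5,9}:  v_{5} + v_{9} = 2·v_{2} — sig = [2:2]
  {1,6,9}:  v_{1} + v_{6} + v_{9} = 0 — sig = [3:]
  {1,2,4}:  v_{1} + v_{2} + v_{4} = v_{5} — sig = [3:1]
  {6,8,9}:  v_{6} + v_{8} + v_{9} = v_{11} — sig = [3:1]
  {5,8,10}:  v_{5} + v_{8} + v_{10} = 3·v_{2} — sig = [3:3]
  {1,6,8,10}:  v_{1} + v_{6} + v_{8} + v_{10} = v_{2} — sig = [4:1]
  {1,4,8,10}:  v_{1} + v_{4} + v_{8} + v_{10} = 2·v_{2} — sig = [4:2]

Hence PRS(X_Σ) =
{ [2:] ×2,  [2:1] ×3,  [2:1,1],  [2:1,1,1] ×3,  [2:1,1,1,2],  [2:1,1,1,3],  [2:1,1,2] ×3,  [2:1,2],  [2:1,2,2] ×2,  [2:2],  [3:],  [3:1] ×2,  [3:3],  [4:1],  [4:2] }


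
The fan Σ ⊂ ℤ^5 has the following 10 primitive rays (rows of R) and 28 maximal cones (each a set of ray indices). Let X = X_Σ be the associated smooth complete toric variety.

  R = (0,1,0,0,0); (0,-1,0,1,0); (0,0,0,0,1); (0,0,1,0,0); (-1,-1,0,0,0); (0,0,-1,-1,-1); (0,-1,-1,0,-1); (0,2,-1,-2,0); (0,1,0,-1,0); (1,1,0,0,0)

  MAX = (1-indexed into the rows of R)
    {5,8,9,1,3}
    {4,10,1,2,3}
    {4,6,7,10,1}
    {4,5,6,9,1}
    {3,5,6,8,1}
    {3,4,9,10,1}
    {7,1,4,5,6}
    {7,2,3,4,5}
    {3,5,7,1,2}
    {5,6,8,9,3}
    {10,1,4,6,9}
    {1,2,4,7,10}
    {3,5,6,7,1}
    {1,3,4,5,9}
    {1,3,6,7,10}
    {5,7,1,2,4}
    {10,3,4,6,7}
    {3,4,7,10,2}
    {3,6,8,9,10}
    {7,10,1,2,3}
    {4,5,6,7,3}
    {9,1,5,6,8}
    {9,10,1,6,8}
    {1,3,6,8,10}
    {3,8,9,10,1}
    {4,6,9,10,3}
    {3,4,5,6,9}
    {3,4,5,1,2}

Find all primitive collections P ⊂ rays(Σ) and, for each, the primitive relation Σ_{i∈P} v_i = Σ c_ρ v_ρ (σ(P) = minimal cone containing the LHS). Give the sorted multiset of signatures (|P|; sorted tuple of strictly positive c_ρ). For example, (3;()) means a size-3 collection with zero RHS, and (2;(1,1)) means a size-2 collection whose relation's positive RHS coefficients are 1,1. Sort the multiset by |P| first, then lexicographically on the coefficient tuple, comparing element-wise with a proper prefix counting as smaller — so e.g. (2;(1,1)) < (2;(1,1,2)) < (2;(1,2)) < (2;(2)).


10 minimal non-faces of Δ(Σ) (on 10 rays):

  P = {2,9}:  v_{2} + v_{9} = 0  ⟹  sig = (2;())
  P = {5,10}:  v_{5} + v_{10} = 0  ⟹  sig = (2;())
  P = {2,6}:  v_{2} + v_{6} = v_{7}  ⟹  sig = (2;(1))
  P = {7,9}:  v_{7} + v_{9} = v_{6}  ⟹  sig = (2;(1))
  P = {2,8}:  v_{2} + v_{8} = v_{1} + v_{3} + v_{6}  ⟹  sig = (2;(1,1,1))
  P = {7,8}:  v_{7} + v_{8} = v_{1} + v_{3} + 2·v_{6}  ⟹  sig = (2;(1,1,2))
  P = {4,8}:  v_{4} + v_{8} = 2·v_{9}  ⟹  sig = (2;(2))
  P = {1,3,4,7}:  v_{1} + v_{3} + v_{4} + v_{7} = 0  ⟹  sig = (4;())
  P = {1,3,4,6}:  v_{1} + v_{3} + v_{4} + v_{6} = v_{9}  ⟹  sig = (4;(1))
  P = {1,3,6,9}:  v_{1} + v_{3} + v_{6} + v_{9} = v_{8}  ⟹  sig = (4;(1))

so the primitive-relation signature multiset is
    |P|=2: 7 collections, coeffs (), (), (1), (1), (1,1,1), (1,1,2), (2)
    |P|=4: 3 collections, coeffs (), (1), (1)


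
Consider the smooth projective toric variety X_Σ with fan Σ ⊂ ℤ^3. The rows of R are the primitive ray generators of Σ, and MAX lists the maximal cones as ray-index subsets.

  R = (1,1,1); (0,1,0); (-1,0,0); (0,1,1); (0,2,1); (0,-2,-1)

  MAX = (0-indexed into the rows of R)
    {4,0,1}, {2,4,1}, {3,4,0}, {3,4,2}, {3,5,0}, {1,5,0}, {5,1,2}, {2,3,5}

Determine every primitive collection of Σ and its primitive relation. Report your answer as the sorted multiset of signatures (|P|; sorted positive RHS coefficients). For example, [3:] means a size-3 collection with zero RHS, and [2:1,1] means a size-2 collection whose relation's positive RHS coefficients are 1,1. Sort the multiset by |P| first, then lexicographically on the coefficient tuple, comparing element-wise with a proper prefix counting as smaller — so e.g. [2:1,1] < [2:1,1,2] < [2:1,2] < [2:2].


Σ has 3 primitive collections:

  P={4,5}:  v_{4} + v_{5} = 0  →  sig = [2:]
  P={0,2}:  v_{0} + v_{2} = v_{3}  →  sig = [2:1]
  P={1,3}:  v_{1} + v_{3} = v_{4}  →  sig = [2:1]

Signatures (|P|; sorted positive RHS coefficients), sorted:
    |P|=2: 3 collections, coeffs (), (1), (1)


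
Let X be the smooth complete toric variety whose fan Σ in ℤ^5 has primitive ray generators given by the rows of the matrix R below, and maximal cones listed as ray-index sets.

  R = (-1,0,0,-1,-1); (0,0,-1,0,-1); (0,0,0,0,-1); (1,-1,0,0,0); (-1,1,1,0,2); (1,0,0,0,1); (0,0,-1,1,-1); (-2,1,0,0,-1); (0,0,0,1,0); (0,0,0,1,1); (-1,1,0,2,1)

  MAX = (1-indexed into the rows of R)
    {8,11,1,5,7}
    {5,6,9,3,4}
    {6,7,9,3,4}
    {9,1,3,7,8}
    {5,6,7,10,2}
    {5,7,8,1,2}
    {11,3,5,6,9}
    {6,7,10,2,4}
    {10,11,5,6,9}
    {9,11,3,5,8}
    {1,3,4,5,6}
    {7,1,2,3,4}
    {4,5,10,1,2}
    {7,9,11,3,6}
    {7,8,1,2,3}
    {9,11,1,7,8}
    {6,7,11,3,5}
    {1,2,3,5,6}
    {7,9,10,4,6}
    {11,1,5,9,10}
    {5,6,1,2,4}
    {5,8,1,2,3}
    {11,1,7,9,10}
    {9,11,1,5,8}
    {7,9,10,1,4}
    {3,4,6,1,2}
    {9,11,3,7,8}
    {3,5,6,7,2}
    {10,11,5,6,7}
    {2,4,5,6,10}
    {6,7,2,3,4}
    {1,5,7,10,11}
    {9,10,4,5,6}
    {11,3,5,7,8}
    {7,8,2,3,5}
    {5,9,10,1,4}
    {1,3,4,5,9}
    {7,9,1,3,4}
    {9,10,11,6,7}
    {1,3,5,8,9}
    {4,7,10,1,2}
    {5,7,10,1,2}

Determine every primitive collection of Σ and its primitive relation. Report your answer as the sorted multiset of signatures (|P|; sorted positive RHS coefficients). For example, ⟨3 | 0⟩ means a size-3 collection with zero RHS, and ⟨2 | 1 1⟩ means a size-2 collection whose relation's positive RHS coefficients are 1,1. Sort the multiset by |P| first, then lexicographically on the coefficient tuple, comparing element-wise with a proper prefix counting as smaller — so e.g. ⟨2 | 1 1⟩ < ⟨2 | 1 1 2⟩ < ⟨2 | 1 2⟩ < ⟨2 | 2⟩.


Minimal non-faces — 16 found among 11 rays, 42 max cones:

  • {2,9}:  v_{2} + v_{9} = v_{7}  so sig = ⟨2 | 1⟩
  • {3,10}:  v_{3} + v_{10} = v_{9}  so sig = ⟨2 | 1⟩
  • {4,8}:  v_{4} + v_{8} = v_{1} + v_{9}  so sig = ⟨2 | 1 1⟩
  • {4,11}:  v_{4} + v_{11} = v_{9} + v_{10}  so sig = ⟨2 | 1 1⟩
  • {8,10}:  v_{8} + v_{10} = v_{1} + v_{11}  so sig = ⟨2 | 1 1⟩
  • {6,8}:  v_{6} + v_{8} = v_{2} + v_{3} + v_{5}  so sig = ⟨2 | 1 1 1⟩
  • {2,11}:  v_{2} + v_{11} = v_{5} + 2·v_{7}  so sig = ⟨2 | 1 2⟩
  • {1,6,9}:  v_{1} + v_{6} + v_{9} = 0  so sig = ⟨3 | 0⟩
  • {1,6,7}:  v_{1} + v_{6} + v_{7} = v_{2}  so sig = ⟨3 | 1⟩
  • {4,5,7}:  v_{4} + v_{5} + v_{7} = v_{10}  so sig = ⟨3 | 1⟩
  • {5,7,9}:  v_{5} + v_{7} + v_{9} = v_{11}  so sig = ⟨3 | 1⟩
  • {1,3,11}:  v_{1} + v_{3} + v_{11} = v_{8} + v_{9}  so sig = ⟨3 | 1 1⟩
  • {1,6,11}:  v_{1} + v_{6} + v_{11} = v_{5} + v_{7}  so sig = ⟨3 | 1 1⟩
  • {1,6,10}:  v_{1} + v_{6} + v_{10} = v_{2} + v_{4} + v_{5}  so sig = ⟨3 | 1 1 1⟩
  • {2,3,4,5}:  v_{2} + v_{3} + v_{4} + v_{5} = 0  so sig = ⟨4 | 0⟩
  • {1,3,5,7}:  v_{1} + v_{3} + v_{5} + v_{7} = v_{8}  so sig = ⟨4 | 1⟩

so the primitive-relation signature multiset is
[⟨2 | 1⟩, ⟨2 | 1⟩, ⟨2 | 1 1⟩, ⟨2 | 1 1⟩, ⟨2 | 1 1⟩, ⟨2 | 1 1 1⟩, ⟨2 | 1 2⟩, ⟨3 | 0⟩, ⟨3 | 1⟩, ⟨3 | 1⟩, ⟨3 | 1⟩, ⟨3 | 1 1⟩, ⟨3 | 1 1⟩, ⟨3 | 1 1 1⟩, ⟨4 | 0⟩, ⟨4 | 1⟩]


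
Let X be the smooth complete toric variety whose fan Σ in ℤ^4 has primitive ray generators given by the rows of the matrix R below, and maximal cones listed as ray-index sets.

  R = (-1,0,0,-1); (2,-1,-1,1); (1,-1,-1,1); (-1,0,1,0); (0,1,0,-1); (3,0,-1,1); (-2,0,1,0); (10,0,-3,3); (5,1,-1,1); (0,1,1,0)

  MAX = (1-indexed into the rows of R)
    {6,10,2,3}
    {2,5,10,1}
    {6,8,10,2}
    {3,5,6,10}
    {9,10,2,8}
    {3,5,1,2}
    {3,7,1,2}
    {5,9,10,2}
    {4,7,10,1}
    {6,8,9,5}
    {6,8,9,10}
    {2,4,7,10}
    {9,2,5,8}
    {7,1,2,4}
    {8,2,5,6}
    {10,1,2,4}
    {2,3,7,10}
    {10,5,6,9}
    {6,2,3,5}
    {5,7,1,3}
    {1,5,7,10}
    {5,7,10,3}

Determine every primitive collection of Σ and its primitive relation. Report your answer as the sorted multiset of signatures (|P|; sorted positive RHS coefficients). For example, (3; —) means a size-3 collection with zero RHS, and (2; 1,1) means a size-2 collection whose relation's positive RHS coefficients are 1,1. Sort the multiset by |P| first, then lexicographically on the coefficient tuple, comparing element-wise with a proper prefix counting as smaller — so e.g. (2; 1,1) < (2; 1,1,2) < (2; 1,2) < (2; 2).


The 20 primitive collections of Σ (r=10, n=4):

  P = {1,6}:  v_{1} + v_{6} = v_{2} + v_{5}  ⟹  sig = (2; 1,1)
  P = {3,4}:  v_{3} + v_{4} = v_{2} + v_{7}  ⟹  sig = (2; 1,1)
  P = {4,5}:  v_{4} + v_{5} = v_{1} + v_{10}  ⟹  sig = (2; 1,1)
  P = {4,6}:  v_{4} + v_{6} = v_{2} + v_{10}  ⟹  sig = (2; 1,1)
  P = {6,7}:  v_{6} + v_{7} = v_{3} + v_{10}  ⟹  sig = (2; 1,1)
  P = {7,9}:  v_{7} + v_{9} = v_{6} + v_{10}  ⟹  sig = (2; 1,1)
  P = {1,8}:  v_{1} + v_{8} = 2·v_{2} + v_{5} + v_{9}  ⟹  sig = (2; 1,1,2)
  P = {4,8}:  v_{4} + v_{8} = 2·v_{2} + v_{9} + v_{10}  ⟹  sig = (2; 1,1,2)
  P = {7,8}:  v_{7} + v_{8} = v_{2} + 2·v_{6} + v_{10}  ⟹  sig = (2; 1,1,2)
  P = {1,9}:  v_{1} + v_{9} = 2·v_{2} + 2·v_{5} + v_{10}  ⟹  sig = (2; 1,2,2)
  P = {4,9}:  v_{4} + v_{9} = 2·v_{2} + v_{5} + 2·v_{10}  ⟹  sig = (2; 1,2,2)
  P = {3,8}:  v_{3} + v_{8} = v_{2} + 3·v_{6}  ⟹  sig = (2; 1,3)
  P = {3,9}:  v_{3} + v_{9} = 2·v_{6}  ⟹  sig = (2; 2)
  P = {1,3,10}:  v_{1} + v_{3} + v_{10} = 0  ⟹  sig = (3; —)
  P = {2,5,7}:  v_{2} + v_{5} + v_{7} = 0  ⟹  sig = (3; —)
  P = {2,6,9}:  v_{2} + v_{6} + v_{9} = v_{8}  ⟹  sig = (3; 1)
  P = {5,8,10}:  v_{5} + v_{8} + v_{10} = 2·v_{9}  ⟹  sig = (3; 2)
  P = {1,2,7,10}:  v_{1} + v_{2} + v_{7} + v_{10} = v_{4}  ⟹  sig = (4; 1)
  P = {2,3,5,10}:  v_{2} + v_{3} + v_{5} + v_{10} = v_{6}  ⟹  sig = (4; 1)
  P = {2,5,6,10}:  v_{2} + v_{5} + v_{6} + v_{10} = v_{9}  ⟹  sig = (4; 1)

so the primitive-relation signature multiset is
{ (2; 1,1) ×6,  (2; 1,1,2) ×3,  (2; 1,2,2) ×2,  (2; 1,3),  (2; 2),  (3; —) ×2,  (3; 1),  (3; 2),  (4; 1) ×3 }
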